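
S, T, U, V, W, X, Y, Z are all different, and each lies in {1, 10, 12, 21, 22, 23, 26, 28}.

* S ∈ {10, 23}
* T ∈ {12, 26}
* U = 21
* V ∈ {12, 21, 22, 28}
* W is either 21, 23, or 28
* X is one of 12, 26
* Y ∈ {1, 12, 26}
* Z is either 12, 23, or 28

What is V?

U's domain is down to {21}, so U = 21. So V, W can't be 21.
Among the 7 still-open variables, 1 fits only Y (and all 7 values in {1, 10, 12, 22, 23, 26, 28} must be used), so Y = 1.
The 6 still-open variables together cover exactly {10, 12, 22, 23, 26, 28} — 6 values for 6 variables — and 10 appears only in S's list, so S = 10.
Among the 5 still-open variables, 22 fits only V (and all 5 values in {12, 22, 23, 26, 28} must be used), so V = 22.

22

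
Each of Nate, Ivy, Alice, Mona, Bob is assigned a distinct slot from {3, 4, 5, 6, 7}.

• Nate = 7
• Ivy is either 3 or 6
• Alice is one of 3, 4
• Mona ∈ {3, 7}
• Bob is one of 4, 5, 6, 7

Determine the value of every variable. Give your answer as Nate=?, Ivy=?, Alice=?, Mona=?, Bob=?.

Nate=7, Ivy=6, Alice=4, Mona=3, Bob=5

Nate's domain is down to {7}, so Nate = 7. So Mona, Bob can't be 7.
Mona must be 3 (only option left). So Ivy, Alice can't be 3.
Ivy has just one choice, so Ivy = 6. So Bob can't be 6.
Alice has just one choice, so Alice = 4. Eliminate 4 elsewhere: Bob.
Bob's domain is down to {5}, so Bob = 5.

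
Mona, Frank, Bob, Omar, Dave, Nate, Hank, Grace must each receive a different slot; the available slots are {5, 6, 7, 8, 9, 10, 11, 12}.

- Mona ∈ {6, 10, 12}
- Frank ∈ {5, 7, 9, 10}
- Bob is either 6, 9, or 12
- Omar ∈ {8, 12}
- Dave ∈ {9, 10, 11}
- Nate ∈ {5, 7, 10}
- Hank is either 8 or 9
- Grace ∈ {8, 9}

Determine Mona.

The 8 variables together cover exactly {5, 6, 7, 8, 9, 10, 11, 12} — 8 values for 8 variables — and 11 appears only in Dave's list, so Dave = 11.
Hank and Grace between them cover only {8, 9} — a naked pair. Remove those values from Frank, Bob, Omar.
That leaves Omar = 12. Remove 12 from Mona, Bob.
Bob's domain is down to {6}, so Bob = 6. Strike 6 from Mona.
So Mona = 10.

10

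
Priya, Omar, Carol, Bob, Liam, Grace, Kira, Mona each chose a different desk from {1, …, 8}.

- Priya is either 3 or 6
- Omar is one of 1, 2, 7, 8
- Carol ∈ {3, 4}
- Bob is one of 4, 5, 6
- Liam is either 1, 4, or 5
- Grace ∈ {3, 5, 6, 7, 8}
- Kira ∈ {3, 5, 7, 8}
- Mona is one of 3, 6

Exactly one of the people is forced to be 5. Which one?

Among the 8 variables, 2 fits only Omar (and all 8 values in {1, 2, 3, 4, 5, 6, 7, 8} must be used), so Omar = 2.
The 7 still-open variables draw from only 7 values {1, 3, 4, 5, 6, 7, 8}, so each is used; only Liam can be 1, hence Liam = 1.
Priya and Mona share exactly the 2 values {3, 6}; by pigeonhole those values go to them, so strike 3, 6 from Carol, Bob, Grace, Kira.
Carol has just one choice, so Carol = 4. Strike 4 from Bob.
So 5 goes to Bob.

Bob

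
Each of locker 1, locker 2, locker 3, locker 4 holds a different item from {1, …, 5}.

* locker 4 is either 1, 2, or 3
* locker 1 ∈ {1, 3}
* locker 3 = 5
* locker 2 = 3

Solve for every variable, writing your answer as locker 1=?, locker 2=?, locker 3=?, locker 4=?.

locker 2's domain is down to {3}, so locker 2 = 3. Remove 3 from locker 1, locker 4.
locker 3 must be 5 (only option left).
That leaves locker 1 = 1. Remove 1 from locker 4.
locker 4 must be 2 (only option left).

locker 1=1, locker 2=3, locker 3=5, locker 4=2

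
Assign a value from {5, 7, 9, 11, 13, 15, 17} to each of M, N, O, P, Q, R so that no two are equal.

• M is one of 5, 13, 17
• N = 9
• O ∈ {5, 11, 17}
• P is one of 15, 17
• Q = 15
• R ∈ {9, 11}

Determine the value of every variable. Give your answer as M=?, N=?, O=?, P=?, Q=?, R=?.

N must be 9 (only option left). So R can't be 9.
That leaves Q = 15. Strike 15 from P.
That leaves R = 11. Strike 11 from O.
That leaves P = 17. So M, O can't be 17.
O must be 5 (only option left). Strike 5 from M.
M's domain is down to {13}, so M = 13.

M=13, N=9, O=5, P=17, Q=15, R=11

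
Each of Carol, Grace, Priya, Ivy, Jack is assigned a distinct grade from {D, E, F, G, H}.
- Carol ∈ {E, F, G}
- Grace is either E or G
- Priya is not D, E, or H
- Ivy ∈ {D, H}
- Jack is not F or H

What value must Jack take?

D

The 5 variables draw from only 5 values {D, E, F, G, H}, so each is used; only Ivy can be H, hence Ivy = H.
The 4 still-open variables draw from only 4 values {D, E, F, G}, so each is used; only Jack can be D, hence Jack = D.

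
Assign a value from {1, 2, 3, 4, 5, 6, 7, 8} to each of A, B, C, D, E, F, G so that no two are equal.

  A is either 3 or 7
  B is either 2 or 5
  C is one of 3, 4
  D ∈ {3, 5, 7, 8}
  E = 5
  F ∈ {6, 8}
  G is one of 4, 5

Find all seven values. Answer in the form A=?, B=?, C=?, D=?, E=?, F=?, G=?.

A=7, B=2, C=3, D=8, E=5, F=6, G=4

E has just one choice, so E = 5. Remove 5 from B, D, G.
G has just one choice, so G = 4. Eliminate 4 elsewhere: C.
That leaves B = 2.
C must be 3 (only option left). Eliminate 3 elsewhere: A, D.
That leaves A = 7. Eliminate 7 elsewhere: D.
D must be 8 (only option left). Remove 8 from F.
F has just one choice, so F = 6.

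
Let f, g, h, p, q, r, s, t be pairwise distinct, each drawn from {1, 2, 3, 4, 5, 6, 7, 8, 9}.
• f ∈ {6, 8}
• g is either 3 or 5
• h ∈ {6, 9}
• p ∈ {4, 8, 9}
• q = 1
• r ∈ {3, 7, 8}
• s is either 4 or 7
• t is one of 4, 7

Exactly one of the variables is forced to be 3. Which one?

q has just one choice, so q = 1.
Among the 7 still-open variables, 5 fits only g (and all 7 values in {3, 4, 5, 6, 7, 8, 9} must be used), so g = 5.
The 6 still-open variables draw from only 6 values {3, 4, 6, 7, 8, 9}, so each is used; only r can be 3, hence r = 3.

r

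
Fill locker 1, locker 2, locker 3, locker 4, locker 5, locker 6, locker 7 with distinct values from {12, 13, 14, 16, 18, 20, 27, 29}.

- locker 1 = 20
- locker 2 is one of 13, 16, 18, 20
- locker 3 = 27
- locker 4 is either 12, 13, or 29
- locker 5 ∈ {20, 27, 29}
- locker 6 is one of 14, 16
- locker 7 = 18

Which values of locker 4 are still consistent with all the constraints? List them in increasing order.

locker 1 must be 20 (only option left). Remove 20 from locker 2, locker 5.
locker 3's domain is down to {27}, so locker 3 = 27. Strike 27 from locker 5.
locker 5's domain is down to {29}, so locker 5 = 29. Remove 29 from locker 4.
locker 7 has just one choice, so locker 7 = 18. Eliminate 18 elsewhere: locker 2.
No further eliminations apply; locker 4 can still be any of 12, 13.

12, 13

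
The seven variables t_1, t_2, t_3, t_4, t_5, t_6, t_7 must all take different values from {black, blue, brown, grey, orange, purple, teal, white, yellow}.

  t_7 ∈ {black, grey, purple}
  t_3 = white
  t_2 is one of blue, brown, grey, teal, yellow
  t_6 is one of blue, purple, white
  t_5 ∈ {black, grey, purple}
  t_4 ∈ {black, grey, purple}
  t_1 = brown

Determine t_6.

blue

t_1's domain is down to {brown}, so t_1 = brown. So t_2 can't be brown.
t_3 must be white (only option left). Strike white from t_6.
The 3 variables t_4, t_5, t_7 are confined to {black, grey, purple}, which locks those values in; drop them from t_2, t_6.
So t_6 = blue.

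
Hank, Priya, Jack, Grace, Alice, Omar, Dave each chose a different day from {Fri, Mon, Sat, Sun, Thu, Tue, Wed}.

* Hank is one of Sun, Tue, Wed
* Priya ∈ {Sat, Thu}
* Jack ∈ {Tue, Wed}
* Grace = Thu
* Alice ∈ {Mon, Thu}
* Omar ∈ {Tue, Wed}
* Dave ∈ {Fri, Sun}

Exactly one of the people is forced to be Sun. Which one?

Hank

Grace's domain is down to {Thu}, so Grace = Thu. Eliminate Thu elsewhere: Priya, Alice.
That leaves Alice = Mon.
That leaves Priya = Sat.
The 4 still-open variables draw from only 4 values {Fri, Sun, Tue, Wed}, so each is used; only Dave can be Fri, hence Dave = Fri.
The 3 still-open variables draw from only 3 values {Sun, Tue, Wed}, so each is used; only Hank can be Sun, hence Hank = Sun.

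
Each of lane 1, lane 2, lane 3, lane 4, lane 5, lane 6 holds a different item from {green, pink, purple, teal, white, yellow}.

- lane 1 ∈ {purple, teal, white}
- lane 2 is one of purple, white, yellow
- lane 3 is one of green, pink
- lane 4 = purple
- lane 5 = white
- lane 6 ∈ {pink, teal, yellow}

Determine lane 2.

lane 4 has just one choice, so lane 4 = purple. Strike purple from lane 1, lane 2.
lane 5 must be white (only option left). Eliminate white elsewhere: lane 1, lane 2.
So lane 2 = yellow.

yellow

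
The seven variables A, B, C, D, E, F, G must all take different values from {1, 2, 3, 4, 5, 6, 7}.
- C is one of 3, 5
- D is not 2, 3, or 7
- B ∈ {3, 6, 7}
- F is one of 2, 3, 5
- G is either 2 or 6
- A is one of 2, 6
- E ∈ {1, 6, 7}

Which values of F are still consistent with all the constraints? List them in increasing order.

3, 5

Among the 7 variables, 4 fits only D (and all 7 values in {1, 2, 3, 4, 5, 6, 7} must be used), so D = 4.
The 6 still-open variables together cover exactly {1, 2, 3, 5, 6, 7} — 6 values for 6 variables — and 1 appears only in E's list, so E = 1.
The 5 still-open variables together cover exactly {2, 3, 5, 6, 7} — 5 values for 5 variables — and 7 appears only in B's list, so B = 7.
A and G between them cover only {2, 6} — a naked pair. Remove those values from F.
No further eliminations apply; F can still be any of 3, 5.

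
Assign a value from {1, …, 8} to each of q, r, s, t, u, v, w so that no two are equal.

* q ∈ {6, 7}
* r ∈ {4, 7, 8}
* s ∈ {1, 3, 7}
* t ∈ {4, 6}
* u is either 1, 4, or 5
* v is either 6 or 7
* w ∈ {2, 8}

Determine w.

2

q and v share exactly the 2 values {6, 7}; by pigeonhole those values go to them, so strike 6, 7 from r, s, t.
t must be 4 (only option left). Eliminate 4 elsewhere: r, u.
r must be 8 (only option left). Remove 8 from w.
So w = 2.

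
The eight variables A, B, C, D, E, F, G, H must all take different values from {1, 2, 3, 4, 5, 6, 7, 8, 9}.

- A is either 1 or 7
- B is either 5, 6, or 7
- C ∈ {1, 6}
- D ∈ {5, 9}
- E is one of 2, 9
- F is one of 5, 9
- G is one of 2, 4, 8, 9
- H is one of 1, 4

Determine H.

4

The 8 variables together cover exactly {1, 2, 4, 5, 6, 7, 8, 9} — 8 values for 8 variables — and 8 appears only in G's list, so G = 8.
The 7 still-open variables together cover exactly {1, 2, 4, 5, 6, 7, 9} — 7 values for 7 variables — and 2 appears only in E's list, so E = 2.
Among the 6 still-open variables, 4 fits only H (and all 6 values in {1, 4, 5, 6, 7, 9} must be used), so H = 4.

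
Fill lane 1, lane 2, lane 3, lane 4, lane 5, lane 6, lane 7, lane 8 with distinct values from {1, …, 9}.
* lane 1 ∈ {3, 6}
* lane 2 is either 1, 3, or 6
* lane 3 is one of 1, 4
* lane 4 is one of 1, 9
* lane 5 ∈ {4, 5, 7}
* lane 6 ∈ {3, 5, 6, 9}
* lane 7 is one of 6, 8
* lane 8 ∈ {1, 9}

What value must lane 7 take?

The 8 variables draw from only 8 values {1, 3, 4, 5, 6, 7, 8, 9}, so each is used; only lane 5 can be 7, hence lane 5 = 7.
The 7 still-open variables draw from only 7 values {1, 3, 4, 5, 6, 8, 9}, so each is used; only lane 3 can be 4, hence lane 3 = 4.
Among the 6 still-open variables, 5 fits only lane 6 (and all 6 values in {1, 3, 5, 6, 8, 9} must be used), so lane 6 = 5.
The 5 still-open variables together cover exactly {1, 3, 6, 8, 9} — 5 values for 5 variables — and 8 appears only in lane 7's list, so lane 7 = 8.

8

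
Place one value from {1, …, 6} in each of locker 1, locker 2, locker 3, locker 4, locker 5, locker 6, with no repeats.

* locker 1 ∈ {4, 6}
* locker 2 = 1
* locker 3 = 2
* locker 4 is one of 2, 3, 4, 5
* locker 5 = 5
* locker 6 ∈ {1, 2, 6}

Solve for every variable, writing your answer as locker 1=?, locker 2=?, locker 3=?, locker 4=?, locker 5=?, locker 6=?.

locker 2's domain is down to {1}, so locker 2 = 1. Remove 1 from locker 6.
locker 3's domain is down to {2}, so locker 3 = 2. So locker 4, locker 6 can't be 2.
That leaves locker 5 = 5. Remove 5 from locker 4.
That leaves locker 6 = 6. So locker 1 can't be 6.
locker 1's domain is down to {4}, so locker 1 = 4. Strike 4 from locker 4.
locker 4 must be 3 (only option left).

locker 1=4, locker 2=1, locker 3=2, locker 4=3, locker 5=5, locker 6=6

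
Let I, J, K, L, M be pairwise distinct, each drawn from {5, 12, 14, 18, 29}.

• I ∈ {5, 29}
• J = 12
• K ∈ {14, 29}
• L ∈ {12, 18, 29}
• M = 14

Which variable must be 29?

K

J's domain is down to {12}, so J = 12. So L can't be 12.
M's domain is down to {14}, so M = 14. Strike 14 from K.
So 29 goes to K.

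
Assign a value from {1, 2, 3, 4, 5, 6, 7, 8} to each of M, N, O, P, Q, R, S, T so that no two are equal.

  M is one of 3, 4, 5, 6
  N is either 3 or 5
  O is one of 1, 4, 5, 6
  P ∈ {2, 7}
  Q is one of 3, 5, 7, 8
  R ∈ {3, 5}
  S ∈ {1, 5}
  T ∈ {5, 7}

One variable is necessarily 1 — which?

The 8 variables together cover exactly {1, 2, 3, 4, 5, 6, 7, 8} — 8 values for 8 variables — and 2 appears only in P's list, so P = 2.
Among the 7 still-open variables, 8 fits only Q (and all 7 values in {1, 3, 4, 5, 6, 7, 8} must be used), so Q = 8.
The 6 still-open variables together cover exactly {1, 3, 4, 5, 6, 7} — 6 values for 6 variables — and 7 appears only in T's list, so T = 7.
The 2 variables N and R are confined to {3, 5}, which locks those values in; drop them from M, O, S.
So 1 goes to S.

S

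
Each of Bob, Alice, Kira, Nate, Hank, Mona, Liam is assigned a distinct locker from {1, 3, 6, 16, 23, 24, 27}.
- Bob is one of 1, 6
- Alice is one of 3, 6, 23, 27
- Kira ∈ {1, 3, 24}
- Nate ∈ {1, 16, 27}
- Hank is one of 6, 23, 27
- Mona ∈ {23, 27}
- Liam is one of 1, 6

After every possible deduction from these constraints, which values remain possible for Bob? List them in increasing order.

1, 6

The 7 variables together cover exactly {1, 3, 6, 16, 23, 24, 27} — 7 values for 7 variables — and 16 appears only in Nate's list, so Nate = 16.
Among the 6 still-open variables, 24 fits only Kira (and all 6 values in {1, 3, 6, 23, 24, 27} must be used), so Kira = 24.
Among the 5 still-open variables, 3 fits only Alice (and all 5 values in {1, 3, 6, 23, 27} must be used), so Alice = 3.
Bob and Liam between them cover only {1, 6} — a naked pair. Remove those values from Hank.
No further eliminations apply; Bob can still be any of 1, 6.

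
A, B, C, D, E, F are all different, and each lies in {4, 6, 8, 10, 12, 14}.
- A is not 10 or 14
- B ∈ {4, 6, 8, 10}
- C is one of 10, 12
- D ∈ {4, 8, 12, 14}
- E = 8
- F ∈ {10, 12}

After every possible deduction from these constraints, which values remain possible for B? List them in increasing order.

E has just one choice, so E = 8. Eliminate 8 elsewhere: A, B, D.
The 5 still-open variables together cover exactly {4, 6, 10, 12, 14} — 5 values for 5 variables — and 14 appears only in D's list, so D = 14.
C and F share exactly the 2 values {10, 12}; by pigeonhole those values go to them, so strike 10, 12 from A, B.
No further eliminations apply; B can still be any of 4, 6.

4, 6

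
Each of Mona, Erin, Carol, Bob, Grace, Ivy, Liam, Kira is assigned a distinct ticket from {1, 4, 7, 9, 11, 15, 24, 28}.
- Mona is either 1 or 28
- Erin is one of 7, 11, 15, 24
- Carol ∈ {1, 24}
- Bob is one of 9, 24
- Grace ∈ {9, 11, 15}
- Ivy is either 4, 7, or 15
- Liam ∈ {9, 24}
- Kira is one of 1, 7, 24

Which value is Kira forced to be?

Among the 8 variables, 4 fits only Ivy (and all 8 values in {1, 4, 7, 9, 11, 15, 24, 28} must be used), so Ivy = 4.
Among the 7 still-open variables, 28 fits only Mona (and all 7 values in {1, 7, 9, 11, 15, 24, 28} must be used), so Mona = 28.
The 2 variables Bob and Liam are confined to {9, 24}, which locks those values in; drop them from Erin, Carol, Grace, Kira.
Carol has just one choice, so Carol = 1. Eliminate 1 elsewhere: Kira.
So Kira = 7.

7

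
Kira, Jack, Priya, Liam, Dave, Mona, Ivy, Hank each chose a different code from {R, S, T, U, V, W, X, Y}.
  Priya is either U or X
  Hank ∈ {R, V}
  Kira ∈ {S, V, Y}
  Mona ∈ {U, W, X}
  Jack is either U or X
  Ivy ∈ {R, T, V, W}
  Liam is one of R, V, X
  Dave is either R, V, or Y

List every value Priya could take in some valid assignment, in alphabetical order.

U, X

The 8 variables draw from only 8 values {R, S, T, U, V, W, X, Y}, so each is used; only Kira can be S, hence Kira = S.
The 7 still-open variables together cover exactly {R, T, U, V, W, X, Y} — 7 values for 7 variables — and T appears only in Ivy's list, so Ivy = T.
The 6 still-open variables draw from only 6 values {R, U, V, W, X, Y}, so each is used; only Mona can be W, hence Mona = W.
The 5 still-open variables draw from only 5 values {R, U, V, X, Y}, so each is used; only Dave can be Y, hence Dave = Y.
Jack and Priya share exactly the 2 values {U, X}; by pigeonhole those values go to them, so strike U, X from Liam.
No further eliminations apply; Priya can still be any of U, X.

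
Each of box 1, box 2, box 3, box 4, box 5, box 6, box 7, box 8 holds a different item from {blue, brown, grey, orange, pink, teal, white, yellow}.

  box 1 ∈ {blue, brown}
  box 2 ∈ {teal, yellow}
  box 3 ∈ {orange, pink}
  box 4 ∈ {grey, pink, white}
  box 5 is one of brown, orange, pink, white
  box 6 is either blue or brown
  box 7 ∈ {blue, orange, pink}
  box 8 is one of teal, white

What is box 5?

white

The 8 variables together cover exactly {blue, brown, grey, orange, pink, teal, white, yellow} — 8 values for 8 variables — and grey appears only in box 4's list, so box 4 = grey.
Among the 7 still-open variables, yellow fits only box 2 (and all 7 values in {blue, brown, orange, pink, teal, white, yellow} must be used), so box 2 = yellow.
The 6 still-open variables draw from only 6 values {blue, brown, orange, pink, teal, white}, so each is used; only box 8 can be teal, hence box 8 = teal.
The 5 still-open variables together cover exactly {blue, brown, orange, pink, white} — 5 values for 5 variables — and white appears only in box 5's list, so box 5 = white.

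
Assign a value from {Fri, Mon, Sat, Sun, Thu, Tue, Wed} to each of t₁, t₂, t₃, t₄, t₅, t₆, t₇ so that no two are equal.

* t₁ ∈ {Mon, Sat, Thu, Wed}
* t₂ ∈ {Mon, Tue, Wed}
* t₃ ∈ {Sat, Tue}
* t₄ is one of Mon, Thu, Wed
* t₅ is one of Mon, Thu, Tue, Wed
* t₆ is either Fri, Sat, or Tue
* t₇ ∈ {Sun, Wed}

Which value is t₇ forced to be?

Among the 7 variables, Fri fits only t₆ (and all 7 values in {Fri, Mon, Sat, Sun, Thu, Tue, Wed} must be used), so t₆ = Fri.
The 6 still-open variables draw from only 6 values {Mon, Sat, Sun, Thu, Tue, Wed}, so each is used; only t₇ can be Sun, hence t₇ = Sun.

Sun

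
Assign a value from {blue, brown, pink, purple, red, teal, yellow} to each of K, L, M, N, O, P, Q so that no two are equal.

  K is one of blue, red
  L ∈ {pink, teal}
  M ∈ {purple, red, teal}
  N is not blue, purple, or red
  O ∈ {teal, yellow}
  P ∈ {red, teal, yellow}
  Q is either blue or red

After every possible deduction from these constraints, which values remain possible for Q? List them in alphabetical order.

blue, red

Among the 7 variables, brown fits only N (and all 7 values in {blue, brown, pink, purple, red, teal, yellow} must be used), so N = brown.
The 6 still-open variables together cover exactly {blue, pink, purple, red, teal, yellow} — 6 values for 6 variables — and pink appears only in L's list, so L = pink.
The 5 still-open variables draw from only 5 values {blue, purple, red, teal, yellow}, so each is used; only M can be purple, hence M = purple.
The 2 variables K and Q are confined to {blue, red}, which locks those values in; drop them from P.
No further eliminations apply; Q can still be any of blue, red.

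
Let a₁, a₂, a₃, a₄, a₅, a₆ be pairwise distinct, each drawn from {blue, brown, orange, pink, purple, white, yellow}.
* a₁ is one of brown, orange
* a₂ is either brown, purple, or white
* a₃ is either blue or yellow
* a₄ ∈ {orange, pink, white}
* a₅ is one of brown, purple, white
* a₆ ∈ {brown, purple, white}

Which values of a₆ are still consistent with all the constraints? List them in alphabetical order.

a₂, a₅, a₆ share exactly the 3 values {brown, purple, white}; by pigeonhole those values go to them, so strike brown, purple, white from a₁, a₄.
a₁ has just one choice, so a₁ = orange. So a₄ can't be orange.
a₄ has just one choice, so a₄ = pink.
No further eliminations apply; a₆ can still be any of brown, purple, white.

brown, purple, white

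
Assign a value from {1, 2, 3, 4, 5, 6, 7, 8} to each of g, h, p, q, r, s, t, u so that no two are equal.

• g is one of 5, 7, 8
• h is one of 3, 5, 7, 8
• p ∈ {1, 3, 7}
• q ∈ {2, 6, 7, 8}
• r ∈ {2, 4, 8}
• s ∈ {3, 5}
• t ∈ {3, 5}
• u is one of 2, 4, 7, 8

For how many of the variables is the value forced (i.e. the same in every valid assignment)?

Among the 8 variables, 1 fits only p (and all 8 values in {1, 2, 3, 4, 5, 6, 7, 8} must be used), so p = 1.
The 7 still-open variables together cover exactly {2, 3, 4, 5, 6, 7, 8} — 7 values for 7 variables — and 6 appears only in q's list, so q = 6.
s and t share exactly the 2 values {3, 5}; by pigeonhole those values go to them, so strike 3, 5 from g, h.
g and h share exactly the 2 values {7, 8}; by pigeonhole those values go to them, so strike 7, 8 from r, u.
Determined: p=1, q=6. The other variables each still have more than one consistent value. That makes 2.

2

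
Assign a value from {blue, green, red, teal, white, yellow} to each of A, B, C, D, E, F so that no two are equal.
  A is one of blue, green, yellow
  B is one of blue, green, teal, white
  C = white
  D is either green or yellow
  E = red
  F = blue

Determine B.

teal

C's domain is down to {white}, so C = white. Eliminate white elsewhere: B.
E must be red (only option left).
F must be blue (only option left). Remove blue from A, B.
The 3 still-open variables draw from only 3 values {green, teal, yellow}, so each is used; only B can be teal, hence B = teal.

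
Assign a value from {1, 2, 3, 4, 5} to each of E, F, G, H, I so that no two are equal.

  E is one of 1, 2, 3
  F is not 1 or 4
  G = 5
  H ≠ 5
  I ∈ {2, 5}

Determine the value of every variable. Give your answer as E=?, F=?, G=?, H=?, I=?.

E=1, F=3, G=5, H=4, I=2

G must be 5 (only option left). Eliminate 5 elsewhere: F, I.
I must be 2 (only option left). So E, F, H can't be 2.
That leaves F = 3. Strike 3 from E, H.
E must be 1 (only option left). Remove 1 from H.
H has just one choice, so H = 4.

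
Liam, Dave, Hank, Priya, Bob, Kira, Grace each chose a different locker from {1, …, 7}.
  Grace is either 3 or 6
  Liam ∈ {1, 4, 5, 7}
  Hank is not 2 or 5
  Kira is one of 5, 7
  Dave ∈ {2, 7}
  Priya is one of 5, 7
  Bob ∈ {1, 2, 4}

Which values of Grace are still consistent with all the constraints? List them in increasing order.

3, 6

Priya and Kira share exactly the 2 values {5, 7}; by pigeonhole those values go to them, so strike 5, 7 from Liam, Dave, Hank.
That leaves Dave = 2. Remove 2 from Bob.
Liam and Bob between them cover only {1, 4} — a naked pair. Remove those values from Hank.
No further eliminations apply; Grace can still be any of 3, 6.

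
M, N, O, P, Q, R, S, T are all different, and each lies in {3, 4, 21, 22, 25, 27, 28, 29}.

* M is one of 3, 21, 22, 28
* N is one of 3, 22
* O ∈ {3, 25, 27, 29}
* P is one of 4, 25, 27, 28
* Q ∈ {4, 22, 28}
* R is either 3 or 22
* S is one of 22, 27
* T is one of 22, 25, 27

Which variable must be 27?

S

The 8 variables draw from only 8 values {3, 4, 21, 22, 25, 27, 28, 29}, so each is used; only M can be 21, hence M = 21.
The 7 still-open variables together cover exactly {3, 4, 22, 25, 27, 28, 29} — 7 values for 7 variables — and 29 appears only in O's list, so O = 29.
N and R between them cover only {3, 22} — a naked pair. Remove those values from Q, S, T.
So 27 goes to S.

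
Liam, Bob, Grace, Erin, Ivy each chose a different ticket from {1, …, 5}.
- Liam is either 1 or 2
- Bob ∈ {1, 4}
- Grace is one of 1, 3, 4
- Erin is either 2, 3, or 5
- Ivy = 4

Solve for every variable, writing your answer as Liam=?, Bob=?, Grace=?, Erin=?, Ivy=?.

Ivy must be 4 (only option left). Eliminate 4 elsewhere: Bob, Grace.
That leaves Bob = 1. Remove 1 from Liam, Grace.
That leaves Grace = 3. Strike 3 from Erin.
That leaves Liam = 2. Strike 2 from Erin.
Erin must be 5 (only option left).

Liam=2, Bob=1, Grace=3, Erin=5, Ivy=4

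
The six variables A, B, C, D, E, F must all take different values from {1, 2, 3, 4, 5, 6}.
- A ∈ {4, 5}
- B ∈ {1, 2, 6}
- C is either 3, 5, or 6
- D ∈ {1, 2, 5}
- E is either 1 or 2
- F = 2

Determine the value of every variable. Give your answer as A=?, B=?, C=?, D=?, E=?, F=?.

F must be 2 (only option left). Eliminate 2 elsewhere: B, D, E.
E must be 1 (only option left). Eliminate 1 elsewhere: B, D.
B has just one choice, so B = 6. Strike 6 from C.
D must be 5 (only option left). So A, C can't be 5.
A's domain is down to {4}, so A = 4.
C must be 3 (only option left).

A=4, B=6, C=3, D=5, E=1, F=2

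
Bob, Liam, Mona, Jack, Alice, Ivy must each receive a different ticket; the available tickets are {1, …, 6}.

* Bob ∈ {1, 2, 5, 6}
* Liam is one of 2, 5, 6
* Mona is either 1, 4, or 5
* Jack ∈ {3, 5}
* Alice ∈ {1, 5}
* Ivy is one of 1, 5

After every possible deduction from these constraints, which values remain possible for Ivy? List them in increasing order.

1, 5

Among the 6 variables, 3 fits only Jack (and all 6 values in {1, 2, 3, 4, 5, 6} must be used), so Jack = 3.
Among the 5 still-open variables, 4 fits only Mona (and all 5 values in {1, 2, 4, 5, 6} must be used), so Mona = 4.
Alice and Ivy between them cover only {1, 5} — a naked pair. Remove those values from Bob, Liam.
No further eliminations apply; Ivy can still be any of 1, 5.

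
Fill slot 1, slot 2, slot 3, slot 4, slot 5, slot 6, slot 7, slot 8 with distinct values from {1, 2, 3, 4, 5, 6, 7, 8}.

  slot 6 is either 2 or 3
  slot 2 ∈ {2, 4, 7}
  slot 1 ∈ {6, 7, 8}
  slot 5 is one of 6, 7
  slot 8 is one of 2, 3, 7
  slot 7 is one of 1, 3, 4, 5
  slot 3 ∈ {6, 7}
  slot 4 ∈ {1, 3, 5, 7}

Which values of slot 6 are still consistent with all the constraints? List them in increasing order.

The 8 variables together cover exactly {1, 2, 3, 4, 5, 6, 7, 8} — 8 values for 8 variables — and 8 appears only in slot 1's list, so slot 1 = 8.
slot 3 and slot 5 between them cover only {6, 7} — a naked pair. Remove those values from slot 2, slot 4, slot 8.
The 2 variables slot 6 and slot 8 are confined to {2, 3}, which locks those values in; drop them from slot 2, slot 4, slot 7.
slot 2 has just one choice, so slot 2 = 4. Eliminate 4 elsewhere: slot 7.
No further eliminations apply; slot 6 can still be any of 2, 3.

2, 3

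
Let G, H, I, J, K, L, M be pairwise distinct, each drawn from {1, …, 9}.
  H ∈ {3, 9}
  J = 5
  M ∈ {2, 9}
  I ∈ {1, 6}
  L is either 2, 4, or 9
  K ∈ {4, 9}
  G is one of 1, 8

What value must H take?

3

J has just one choice, so J = 5.
The 3 variables K, L, M are confined to {2, 4, 9}, which locks those values in; drop them from H.
So H = 3.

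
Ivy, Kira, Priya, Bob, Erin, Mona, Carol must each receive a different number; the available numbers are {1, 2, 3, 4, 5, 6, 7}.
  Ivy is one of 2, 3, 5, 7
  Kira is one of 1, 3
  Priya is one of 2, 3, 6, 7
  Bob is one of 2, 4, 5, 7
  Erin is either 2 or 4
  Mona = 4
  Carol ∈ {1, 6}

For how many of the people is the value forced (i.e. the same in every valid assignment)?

2

Mona's domain is down to {4}, so Mona = 4. Strike 4 from Bob, Erin.
Erin has just one choice, so Erin = 2. Eliminate 2 elsewhere: Ivy, Priya, Bob.
Determined: Erin=2, Mona=4. The other people each still have more than one consistent value. That makes 2.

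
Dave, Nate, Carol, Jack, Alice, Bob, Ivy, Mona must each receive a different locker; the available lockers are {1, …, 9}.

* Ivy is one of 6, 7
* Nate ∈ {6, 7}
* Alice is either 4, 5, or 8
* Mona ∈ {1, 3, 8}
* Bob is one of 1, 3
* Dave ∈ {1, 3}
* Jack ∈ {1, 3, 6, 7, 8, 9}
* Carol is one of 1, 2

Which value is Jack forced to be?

Dave and Bob share exactly the 2 values {1, 3}; by pigeonhole those values go to them, so strike 1, 3 from Carol, Jack, Mona.
Carol has just one choice, so Carol = 2.
Mona must be 8 (only option left). Eliminate 8 elsewhere: Jack, Alice.
The 2 variables Nate and Ivy are confined to {6, 7}, which locks those values in; drop them from Jack.
So Jack = 9.

9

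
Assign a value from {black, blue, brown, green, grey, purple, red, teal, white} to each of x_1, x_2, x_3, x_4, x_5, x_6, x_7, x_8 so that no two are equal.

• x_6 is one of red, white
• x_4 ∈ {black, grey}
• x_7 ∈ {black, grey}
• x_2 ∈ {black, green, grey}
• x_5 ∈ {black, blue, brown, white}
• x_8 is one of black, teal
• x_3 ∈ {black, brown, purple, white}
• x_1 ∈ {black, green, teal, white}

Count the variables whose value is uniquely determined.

4

x_4 and x_7 between them cover only {black, grey} — a naked pair. Remove those values from x_1, x_2, x_3, x_5, x_8.
x_2 must be green (only option left). Strike green from x_1.
That leaves x_8 = teal. Eliminate teal elsewhere: x_1.
That leaves x_1 = white. So x_3, x_5, x_6 can't be white.
That leaves x_6 = red.
Determined: x_1=white, x_2=green, x_6=red, x_8=teal. The other variables each still have more than one consistent value. That makes 4.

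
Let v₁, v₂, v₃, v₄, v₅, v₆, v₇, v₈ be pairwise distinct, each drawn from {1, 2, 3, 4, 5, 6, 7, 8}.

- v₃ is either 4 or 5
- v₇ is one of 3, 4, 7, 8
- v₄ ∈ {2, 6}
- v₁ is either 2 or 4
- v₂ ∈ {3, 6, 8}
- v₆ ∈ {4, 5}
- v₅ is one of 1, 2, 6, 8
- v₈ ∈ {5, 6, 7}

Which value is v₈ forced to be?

Among the 8 variables, 1 fits only v₅ (and all 8 values in {1, 2, 3, 4, 5, 6, 7, 8} must be used), so v₅ = 1.
The 2 variables v₃ and v₆ are confined to {4, 5}, which locks those values in; drop them from v₁, v₇, v₈.
v₁ has just one choice, so v₁ = 2. So v₄ can't be 2.
v₄ has just one choice, so v₄ = 6. Strike 6 from v₂, v₈.
So v₈ = 7.

7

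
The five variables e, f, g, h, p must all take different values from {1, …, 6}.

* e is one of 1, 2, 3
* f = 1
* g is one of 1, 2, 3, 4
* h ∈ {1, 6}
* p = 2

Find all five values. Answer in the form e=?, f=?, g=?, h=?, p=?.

f has just one choice, so f = 1. Eliminate 1 elsewhere: e, g, h.
h must be 6 (only option left).
That leaves p = 2. Eliminate 2 elsewhere: e, g.
e must be 3 (only option left). So g can't be 3.
g's domain is down to {4}, so g = 4.

e=3, f=1, g=4, h=6, p=2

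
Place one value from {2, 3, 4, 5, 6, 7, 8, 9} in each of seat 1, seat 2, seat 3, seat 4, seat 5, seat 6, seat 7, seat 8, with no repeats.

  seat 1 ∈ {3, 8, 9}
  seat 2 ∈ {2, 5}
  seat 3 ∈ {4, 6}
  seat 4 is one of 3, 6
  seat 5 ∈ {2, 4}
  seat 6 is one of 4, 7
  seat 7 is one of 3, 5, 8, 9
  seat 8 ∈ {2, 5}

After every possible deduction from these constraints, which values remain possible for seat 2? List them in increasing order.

2, 5

Among the 8 variables, 7 fits only seat 6 (and all 8 values in {2, 3, 4, 5, 6, 7, 8, 9} must be used), so seat 6 = 7.
seat 2 and seat 8 share exactly the 2 values {2, 5}; by pigeonhole those values go to them, so strike 2, 5 from seat 5, seat 7.
seat 5 has just one choice, so seat 5 = 4. So seat 3 can't be 4.
That leaves seat 3 = 6. Strike 6 from seat 4.
seat 4's domain is down to {3}, so seat 4 = 3. Remove 3 from seat 1, seat 7.
No further eliminations apply; seat 2 can still be any of 2, 5.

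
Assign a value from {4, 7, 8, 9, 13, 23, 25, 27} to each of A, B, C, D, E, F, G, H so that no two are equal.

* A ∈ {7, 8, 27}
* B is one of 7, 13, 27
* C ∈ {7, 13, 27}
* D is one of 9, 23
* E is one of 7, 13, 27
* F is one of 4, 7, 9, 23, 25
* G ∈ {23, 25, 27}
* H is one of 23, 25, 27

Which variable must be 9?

D

The 8 variables draw from only 8 values {4, 7, 8, 9, 13, 23, 25, 27}, so each is used; only F can be 4, hence F = 4.
Among the 7 still-open variables, 8 fits only A (and all 7 values in {7, 8, 9, 13, 23, 25, 27} must be used), so A = 8.
Among the 6 still-open variables, 9 fits only D (and all 6 values in {7, 9, 13, 23, 25, 27} must be used), so D = 9.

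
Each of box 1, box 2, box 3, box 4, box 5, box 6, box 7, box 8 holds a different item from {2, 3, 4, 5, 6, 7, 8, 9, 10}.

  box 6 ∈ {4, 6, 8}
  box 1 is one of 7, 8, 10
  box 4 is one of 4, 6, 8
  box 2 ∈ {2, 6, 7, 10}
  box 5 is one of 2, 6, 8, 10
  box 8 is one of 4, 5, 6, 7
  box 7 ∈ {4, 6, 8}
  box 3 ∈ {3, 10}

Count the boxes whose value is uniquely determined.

2

Among the 8 variables, 3 fits only box 3 (and all 8 values in {2, 3, 4, 5, 6, 7, 8, 10} must be used), so box 3 = 3.
The 7 still-open variables draw from only 7 values {2, 4, 5, 6, 7, 8, 10}, so each is used; only box 8 can be 5, hence box 8 = 5.
box 4, box 6, box 7 between them cover only {4, 6, 8} — a naked triple. Remove those values from box 1, box 2, box 5.
Determined: box 3=3, box 8=5. The other boxes each still have more than one consistent value. That makes 2.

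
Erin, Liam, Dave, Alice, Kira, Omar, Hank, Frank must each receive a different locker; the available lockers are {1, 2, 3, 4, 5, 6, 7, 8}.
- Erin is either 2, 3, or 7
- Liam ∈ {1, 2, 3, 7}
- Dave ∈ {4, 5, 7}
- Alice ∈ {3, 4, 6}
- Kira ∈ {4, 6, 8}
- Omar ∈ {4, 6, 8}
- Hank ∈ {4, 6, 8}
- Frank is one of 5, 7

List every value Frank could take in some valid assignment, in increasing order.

Among the 8 variables, 1 fits only Liam (and all 8 values in {1, 2, 3, 4, 5, 6, 7, 8} must be used), so Liam = 1.
Among the 7 still-open variables, 2 fits only Erin (and all 7 values in {2, 3, 4, 5, 6, 7, 8} must be used), so Erin = 2.
Among the 6 still-open variables, 3 fits only Alice (and all 6 values in {3, 4, 5, 6, 7, 8} must be used), so Alice = 3.
Kira, Omar, Hank between them cover only {4, 6, 8} — a naked triple. Remove those values from Dave.
No further eliminations apply; Frank can still be any of 5, 7.

5, 7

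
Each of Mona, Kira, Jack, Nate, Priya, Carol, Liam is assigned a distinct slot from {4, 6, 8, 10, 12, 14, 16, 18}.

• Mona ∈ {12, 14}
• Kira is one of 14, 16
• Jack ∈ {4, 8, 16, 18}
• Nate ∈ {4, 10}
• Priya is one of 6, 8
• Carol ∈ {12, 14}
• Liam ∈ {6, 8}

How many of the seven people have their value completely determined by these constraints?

The 2 variables Mona and Carol are confined to {12, 14}, which locks those values in; drop them from Kira.
Kira must be 16 (only option left). Strike 16 from Jack.
The 2 variables Priya and Liam are confined to {6, 8}, which locks those values in; drop them from Jack.
Determined: Kira=16. The other people each still have more than one consistent value. That makes 1.

1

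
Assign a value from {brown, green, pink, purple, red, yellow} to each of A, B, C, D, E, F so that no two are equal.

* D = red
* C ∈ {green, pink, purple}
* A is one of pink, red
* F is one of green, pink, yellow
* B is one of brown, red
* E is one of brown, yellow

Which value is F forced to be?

green

D's domain is down to {red}, so D = red. Strike red from A, B.
A has just one choice, so A = pink. Eliminate pink elsewhere: C, F.
That leaves B = brown. Strike brown from E.
E must be yellow (only option left). Remove yellow from F.
So F = green.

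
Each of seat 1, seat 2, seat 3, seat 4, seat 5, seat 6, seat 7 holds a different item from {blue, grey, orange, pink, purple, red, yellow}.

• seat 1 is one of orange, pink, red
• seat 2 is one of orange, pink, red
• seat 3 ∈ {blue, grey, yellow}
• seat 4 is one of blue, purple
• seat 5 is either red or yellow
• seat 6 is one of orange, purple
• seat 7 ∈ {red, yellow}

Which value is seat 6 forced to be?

purple

The 7 variables draw from only 7 values {blue, grey, orange, pink, purple, red, yellow}, so each is used; only seat 3 can be grey, hence seat 3 = grey.
The 6 still-open variables draw from only 6 values {blue, orange, pink, purple, red, yellow}, so each is used; only seat 4 can be blue, hence seat 4 = blue.
The 5 still-open variables together cover exactly {orange, pink, purple, red, yellow} — 5 values for 5 variables — and purple appears only in seat 6's list, so seat 6 = purple.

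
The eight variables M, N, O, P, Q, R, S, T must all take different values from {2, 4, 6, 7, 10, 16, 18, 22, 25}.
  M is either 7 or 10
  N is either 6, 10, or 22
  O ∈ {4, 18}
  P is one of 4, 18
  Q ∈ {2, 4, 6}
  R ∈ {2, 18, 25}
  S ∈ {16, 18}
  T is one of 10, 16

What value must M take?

7

The 2 variables O and P are confined to {4, 18}, which locks those values in; drop them from Q, R, S.
S's domain is down to {16}, so S = 16. Remove 16 from T.
T has just one choice, so T = 10. Strike 10 from M, N.
So M = 7.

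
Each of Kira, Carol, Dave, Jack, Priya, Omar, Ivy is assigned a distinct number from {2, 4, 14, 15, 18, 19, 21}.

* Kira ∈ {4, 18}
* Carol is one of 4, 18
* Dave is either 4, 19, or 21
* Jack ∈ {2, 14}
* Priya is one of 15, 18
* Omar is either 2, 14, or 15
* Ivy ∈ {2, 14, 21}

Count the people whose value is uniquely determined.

The 7 variables together cover exactly {2, 4, 14, 15, 18, 19, 21} — 7 values for 7 variables — and 19 appears only in Dave's list, so Dave = 19.
The 6 still-open variables draw from only 6 values {2, 4, 14, 15, 18, 21}, so each is used; only Ivy can be 21, hence Ivy = 21.
The 2 variables Kira and Carol are confined to {4, 18}, which locks those values in; drop them from Priya.
Priya's domain is down to {15}, so Priya = 15. Strike 15 from Omar.
Determined: Dave=19, Priya=15, Ivy=21. The other people each still have more than one consistent value. That makes 3.

3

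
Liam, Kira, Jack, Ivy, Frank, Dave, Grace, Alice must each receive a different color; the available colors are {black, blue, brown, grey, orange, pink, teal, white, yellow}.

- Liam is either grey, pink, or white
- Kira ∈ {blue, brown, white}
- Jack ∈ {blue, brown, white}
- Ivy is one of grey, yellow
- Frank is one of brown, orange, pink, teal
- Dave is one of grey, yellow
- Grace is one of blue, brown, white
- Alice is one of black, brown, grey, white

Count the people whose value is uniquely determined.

The 2 variables Ivy and Dave are confined to {grey, yellow}, which locks those values in; drop them from Liam, Alice.
Kira, Jack, Grace share exactly the 3 values {blue, brown, white}; by pigeonhole those values go to them, so strike blue, brown, white from Liam, Frank, Alice.
Liam's domain is down to {pink}, so Liam = pink. Eliminate pink elsewhere: Frank.
Alice has just one choice, so Alice = black.
Determined: Liam=pink, Alice=black. The other people each still have more than one consistent value. That makes 2.

2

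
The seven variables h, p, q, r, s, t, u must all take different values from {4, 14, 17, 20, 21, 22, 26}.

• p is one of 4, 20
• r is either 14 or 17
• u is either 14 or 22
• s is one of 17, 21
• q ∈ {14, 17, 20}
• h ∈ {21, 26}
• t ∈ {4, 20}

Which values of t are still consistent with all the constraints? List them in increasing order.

The 7 variables together cover exactly {4, 14, 17, 20, 21, 22, 26} — 7 values for 7 variables — and 22 appears only in u's list, so u = 22.
The 6 still-open variables together cover exactly {4, 14, 17, 20, 21, 26} — 6 values for 6 variables — and 26 appears only in h's list, so h = 26.
Among the 5 still-open variables, 21 fits only s (and all 5 values in {4, 14, 17, 20, 21} must be used), so s = 21.
p and t between them cover only {4, 20} — a naked pair. Remove those values from q.
No further eliminations apply; t can still be any of 4, 20.

4, 20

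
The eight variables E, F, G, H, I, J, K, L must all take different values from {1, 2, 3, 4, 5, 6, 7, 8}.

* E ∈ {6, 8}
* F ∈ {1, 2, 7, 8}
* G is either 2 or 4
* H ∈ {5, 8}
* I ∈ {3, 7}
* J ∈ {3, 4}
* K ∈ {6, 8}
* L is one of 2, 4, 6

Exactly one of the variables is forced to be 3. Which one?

J

Among the 8 variables, 1 fits only F (and all 8 values in {1, 2, 3, 4, 5, 6, 7, 8} must be used), so F = 1.
The 7 still-open variables draw from only 7 values {2, 3, 4, 5, 6, 7, 8}, so each is used; only H can be 5, hence H = 5.
Among the 6 still-open variables, 7 fits only I (and all 6 values in {2, 3, 4, 6, 7, 8} must be used), so I = 7.
The 5 still-open variables together cover exactly {2, 3, 4, 6, 8} — 5 values for 5 variables — and 3 appears only in J's list, so J = 3.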